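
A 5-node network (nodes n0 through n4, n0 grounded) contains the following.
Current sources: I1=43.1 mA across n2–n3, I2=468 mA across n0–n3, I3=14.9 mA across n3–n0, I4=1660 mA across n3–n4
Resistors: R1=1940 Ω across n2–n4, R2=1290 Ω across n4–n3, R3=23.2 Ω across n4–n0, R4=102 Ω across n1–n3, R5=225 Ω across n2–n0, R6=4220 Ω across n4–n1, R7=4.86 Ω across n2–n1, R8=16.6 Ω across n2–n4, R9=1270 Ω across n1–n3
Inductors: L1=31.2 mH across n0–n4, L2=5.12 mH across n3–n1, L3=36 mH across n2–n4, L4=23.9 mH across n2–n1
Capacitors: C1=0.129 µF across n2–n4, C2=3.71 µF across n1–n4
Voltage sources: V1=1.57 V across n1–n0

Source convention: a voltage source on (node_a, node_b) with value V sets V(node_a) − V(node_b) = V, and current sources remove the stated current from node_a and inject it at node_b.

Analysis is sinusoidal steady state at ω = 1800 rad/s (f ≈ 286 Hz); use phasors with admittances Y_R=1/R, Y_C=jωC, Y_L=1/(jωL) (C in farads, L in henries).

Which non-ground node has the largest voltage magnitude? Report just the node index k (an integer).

4

MNA unknowns: 4 node voltages V₁..V_4 plus 1 source current (V1)
I1: z[2]−=0.0431, z[3]+=0.0431
I2: z[0]−=0.468, z[3]+=0.468
R1: Y=0.0005155+0.000j on G[2,4]
L1: Y=0.000-0.01781j on G[0,4]
R2: Y=0.0007752+0.000j on G[4,3]
L2: Y=0.000-0.1085j on G[3,1]
L3: Y=0.000-0.01543j on G[2,4]
R3: Y=0.04310+0.000j on G[4,0]
R4: Y=0.009804+0.000j on G[1,3]
R5: Y=0.004444+0.000j on G[2,0]
L4: Y=0.000-0.02325j on G[2,1]
R6: Y=0.0002370+0.000j on G[4,1]
I3: z[3]−=0.0149, z[0]+=0.0149
I4: z[3]−=1.66, z[4]+=1.66
C1: Y=0.000+0.0002322j on G[2,4]
R7: Y=0.2058+0.000j on G[2,1]
R8: Y=0.06024+0.000j on G[2,4]
R9: Y=0.0007874+0.000j on G[1,3]
C2: Y=0.000+0.006678j on G[1,4]
V1: row V1−V0=1.57, i_V1 at 1,0
solve → V1=1.570+0.000j, V2=5.203+0.5091j, V3=0.4421-10.49j, V4=17.91+4.058j
aux → i_V1=-0.4141+0.1416j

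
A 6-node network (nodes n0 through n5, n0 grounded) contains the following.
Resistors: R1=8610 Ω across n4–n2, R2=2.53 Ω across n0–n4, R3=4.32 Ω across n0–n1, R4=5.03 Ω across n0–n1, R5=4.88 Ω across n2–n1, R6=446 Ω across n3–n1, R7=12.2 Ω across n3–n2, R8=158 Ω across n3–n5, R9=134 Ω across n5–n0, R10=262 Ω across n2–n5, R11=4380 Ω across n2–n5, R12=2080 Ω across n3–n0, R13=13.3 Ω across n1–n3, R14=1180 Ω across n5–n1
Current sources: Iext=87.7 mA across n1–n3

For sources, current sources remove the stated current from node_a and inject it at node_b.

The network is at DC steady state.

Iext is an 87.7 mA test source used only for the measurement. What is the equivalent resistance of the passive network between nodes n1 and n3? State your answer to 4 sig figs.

R_eq = 7.138 Ω

Element admittances at DC:
  Y(R1) = 0.0001161 S between n4,n2
  Y(R2) = 0.3953 S between n0,n4
  Y(R3) = 0.2315 S between n0,n1
  Y(R4) = 0.1988 S between n0,n1
  Y(R5) = 0.2049 S between n2,n1
  Y(R6) = 0.002242 S between n3,n1
  Y(R7) = 0.08197 S between n3,n2
  Y(R8) = 0.006329 S between n3,n5
  Y(R9) = 0.007463 S between n5,n0
  Y(R10) = 0.003817 S between n2,n5
  Y(R11) = 0.0002283 S between n2,n5
  Y(R12) = 0.0004808 S between n3,n0
  Y(R13) = 0.07519 S between n1,n3
  Y(R14) = 0.0008475 S between n5,n1
  Iext: injects 0.0877 A into n3 (from n1)
Assemble and solve the 5×5 MNA system:
  V(n1)=-0.005041  V(n2)=0.1748  V(n3)=0.6209  V(n4)=5.134e-05  V(n5)=0.2479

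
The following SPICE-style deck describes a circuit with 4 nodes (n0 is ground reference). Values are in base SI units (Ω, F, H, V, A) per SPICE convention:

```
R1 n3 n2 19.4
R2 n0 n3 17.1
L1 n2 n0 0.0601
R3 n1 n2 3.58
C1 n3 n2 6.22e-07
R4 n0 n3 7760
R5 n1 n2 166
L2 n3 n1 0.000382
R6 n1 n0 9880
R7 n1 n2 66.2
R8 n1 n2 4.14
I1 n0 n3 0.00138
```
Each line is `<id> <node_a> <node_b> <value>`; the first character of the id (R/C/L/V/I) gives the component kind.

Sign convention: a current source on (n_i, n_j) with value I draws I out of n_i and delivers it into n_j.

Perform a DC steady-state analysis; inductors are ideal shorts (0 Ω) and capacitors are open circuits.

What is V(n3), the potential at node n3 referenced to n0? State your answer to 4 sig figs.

MNA unknowns: 3 node voltages V₁..V_3 plus 2 source currents (L1, L2)
R1: Y=0.05155 on G[3,2]
R2: Y=0.05848 on G[0,3]
L1: row V2−V0=0, i_L1 at 2,0
R3: Y=0.2793 on G[1,2]
C1: Y=0.000 on G[3,2]
R4: Y=0.0001289 on G[0,3]
R5: Y=0.006024 on G[1,2]
L2: row V3−V1=0, i_L2 at 3,1
R6: Y=0.0001012 on G[1,0]
R7: Y=0.01511 on G[1,2]
R8: Y=0.2415 on G[1,2]
I1: z[0]−=0.00138, z[3]+=0.00138
solve → V1=0.002116, V2=0.000, V3=0.002116
aux → i_L1=0.001256, i_L2=0.001147

0.002116 V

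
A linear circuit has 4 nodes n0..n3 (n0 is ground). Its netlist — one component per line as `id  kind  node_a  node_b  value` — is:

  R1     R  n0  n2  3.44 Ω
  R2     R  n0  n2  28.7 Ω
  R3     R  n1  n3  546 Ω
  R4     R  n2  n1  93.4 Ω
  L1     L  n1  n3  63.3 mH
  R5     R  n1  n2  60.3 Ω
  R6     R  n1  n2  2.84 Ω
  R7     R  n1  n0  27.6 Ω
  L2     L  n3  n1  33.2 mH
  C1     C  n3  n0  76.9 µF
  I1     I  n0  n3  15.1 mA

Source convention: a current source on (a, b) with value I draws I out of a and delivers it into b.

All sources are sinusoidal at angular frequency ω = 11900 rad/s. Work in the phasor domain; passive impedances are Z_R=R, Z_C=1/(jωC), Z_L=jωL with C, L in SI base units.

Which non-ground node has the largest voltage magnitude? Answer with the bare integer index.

3

MNA unknowns: 3 node voltages V₁..V_3
R1: Y=0.2907+0.000j on G[0,2]
R2: Y=0.03484+0.000j on G[0,2]
R3: Y=0.001832+0.000j on G[1,3]
R4: Y=0.01071+0.000j on G[2,1]
L1: Y=0.000-0.001328j on G[1,3]
R5: Y=0.01658+0.000j on G[1,2]
R6: Y=0.3521+0.000j on G[1,2]
R7: Y=0.03623+0.000j on G[1,0]
L2: Y=0.000-0.002531j on G[3,1]
C1: Y=0.000+0.9151j on G[3,0]
I1: z[0]−=0.0151, z[3]+=0.0151
solve → V1=-0.0002968-0.0001483j, V2=-0.0001597-7.981e-05j, V3=3.426e-05-0.01657j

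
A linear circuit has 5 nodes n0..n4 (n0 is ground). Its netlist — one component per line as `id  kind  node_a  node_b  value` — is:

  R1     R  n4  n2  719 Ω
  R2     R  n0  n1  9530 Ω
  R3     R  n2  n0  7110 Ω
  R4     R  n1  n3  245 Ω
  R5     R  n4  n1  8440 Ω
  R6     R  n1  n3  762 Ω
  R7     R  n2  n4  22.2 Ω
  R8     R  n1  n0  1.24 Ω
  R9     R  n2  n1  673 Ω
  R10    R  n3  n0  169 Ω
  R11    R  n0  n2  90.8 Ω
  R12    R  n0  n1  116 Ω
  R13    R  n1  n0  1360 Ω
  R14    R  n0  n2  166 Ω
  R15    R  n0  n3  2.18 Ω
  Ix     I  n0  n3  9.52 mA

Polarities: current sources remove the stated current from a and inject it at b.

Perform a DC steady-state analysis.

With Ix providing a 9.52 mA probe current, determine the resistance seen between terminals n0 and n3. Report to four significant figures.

R_eq = 2.128 Ω

Element admittances at DC:
  Y(R1) = 0.001391 S between n4,n2
  Y(R2) = 0.0001049 S between n0,n1
  Y(R3) = 0.0001406 S between n2,n0
  Y(R4) = 0.004082 S between n1,n3
  Y(R5) = 0.0001185 S between n4,n1
  Y(R6) = 0.001312 S between n1,n3
  Y(R7) = 0.04505 S between n2,n4
  Y(R8) = 0.8065 S between n1,n0
  Y(R9) = 0.001486 S between n2,n1
  Y(R10) = 0.005917 S between n3,n0
  Y(R11) = 0.01101 S between n0,n2
  Y(R12) = 0.008621 S between n0,n1
  Y(R13) = 0.0007353 S between n1,n0
  Y(R14) = 0.006024 S between n0,n2
  Y(R15) = 0.4587 S between n0,n3
  Ix: injects 0.00952 A into n3 (from n0)
Assemble and solve the 4×4 MNA system:
  V(n1)=0.0001328  V(n2)=1.134e-05  V(n3)=0.02026  V(n4)=1.165e-05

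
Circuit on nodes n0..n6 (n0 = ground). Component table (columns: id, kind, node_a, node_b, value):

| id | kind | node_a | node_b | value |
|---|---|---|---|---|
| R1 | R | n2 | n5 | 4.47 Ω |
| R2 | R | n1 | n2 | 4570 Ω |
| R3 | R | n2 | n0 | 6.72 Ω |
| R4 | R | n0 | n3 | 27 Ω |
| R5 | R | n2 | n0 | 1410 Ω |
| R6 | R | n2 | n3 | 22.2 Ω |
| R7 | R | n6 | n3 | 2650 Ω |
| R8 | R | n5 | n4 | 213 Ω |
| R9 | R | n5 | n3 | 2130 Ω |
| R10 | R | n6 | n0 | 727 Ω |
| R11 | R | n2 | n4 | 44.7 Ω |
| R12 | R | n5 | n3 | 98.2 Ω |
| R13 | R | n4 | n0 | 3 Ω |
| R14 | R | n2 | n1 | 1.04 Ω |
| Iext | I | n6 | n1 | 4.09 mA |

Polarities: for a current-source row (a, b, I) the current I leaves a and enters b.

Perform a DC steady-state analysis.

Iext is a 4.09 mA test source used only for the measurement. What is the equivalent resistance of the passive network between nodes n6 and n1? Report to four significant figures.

Apply KCL at each of the 6 non-ground nodes and solve the resulting linear system.
Node n1: branches {R2, R14, Iext} → V_1 = 0.02239
Node n2: branches {R1, R2, R3, R5, R6, R11, R14} → V_2 = 0.01814
Node n3: branches {R4, R6, R7, R9, R12} → V_3 = 0.001273
Node n4: branches {R8, R11, R13} → V_4 = 0.001348
Node n5: branches {R1, R8, R9, R12} → V_5 = 0.01706
Node n6: branches {R7, R10, Iext} → V_6 = -2.333

R_eq = 575.9 Ω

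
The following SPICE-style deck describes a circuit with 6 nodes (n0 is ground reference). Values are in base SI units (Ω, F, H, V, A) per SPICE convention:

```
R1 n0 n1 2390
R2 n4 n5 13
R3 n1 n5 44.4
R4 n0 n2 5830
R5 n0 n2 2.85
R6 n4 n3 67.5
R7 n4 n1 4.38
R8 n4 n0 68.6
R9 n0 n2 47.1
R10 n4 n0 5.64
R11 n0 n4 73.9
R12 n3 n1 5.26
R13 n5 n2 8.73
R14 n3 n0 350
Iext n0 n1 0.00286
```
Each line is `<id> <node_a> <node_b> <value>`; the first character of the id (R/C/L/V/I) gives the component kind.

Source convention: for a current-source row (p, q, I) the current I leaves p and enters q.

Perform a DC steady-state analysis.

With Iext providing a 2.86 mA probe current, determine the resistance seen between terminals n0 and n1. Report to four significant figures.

R_eq = 7.314 Ω

MNA unknowns: 5 node voltages V₁..V_5
R1: Y=0.0004184 on G[0,1]
R2: Y=0.07692 on G[4,5]
R3: Y=0.02252 on G[1,5]
R4: Y=0.0001715 on G[0,2]
R5: Y=0.3509 on G[0,2]
R6: Y=0.01481 on G[4,3]
R7: Y=0.2283 on G[4,1]
R8: Y=0.01458 on G[4,0]
R9: Y=0.02123 on G[0,2]
R10: Y=0.1773 on G[4,0]
R11: Y=0.01353 on G[0,4]
R12: Y=0.1901 on G[3,1]
R13: Y=0.1145 on G[5,2]
R14: Y=0.002857 on G[3,0]
Iext: z[0]−=0.00286, z[1]+=0.00286
solve → V1=0.02092, V2=0.001624, V3=0.01990, V4=0.01066, V5=0.006903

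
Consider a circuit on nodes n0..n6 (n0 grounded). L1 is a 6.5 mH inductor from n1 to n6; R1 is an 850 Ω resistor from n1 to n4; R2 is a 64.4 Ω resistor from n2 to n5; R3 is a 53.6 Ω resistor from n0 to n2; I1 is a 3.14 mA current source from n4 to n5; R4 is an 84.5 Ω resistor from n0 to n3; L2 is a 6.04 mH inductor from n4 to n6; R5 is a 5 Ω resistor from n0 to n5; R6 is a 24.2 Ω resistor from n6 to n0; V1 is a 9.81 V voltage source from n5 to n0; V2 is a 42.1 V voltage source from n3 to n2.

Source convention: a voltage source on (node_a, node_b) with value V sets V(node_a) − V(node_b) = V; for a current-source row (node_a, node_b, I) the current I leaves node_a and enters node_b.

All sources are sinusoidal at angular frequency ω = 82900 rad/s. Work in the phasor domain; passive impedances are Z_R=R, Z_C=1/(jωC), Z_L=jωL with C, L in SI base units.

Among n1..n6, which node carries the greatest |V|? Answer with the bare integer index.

3

MNA unknowns: 6 node voltages V₁..V_6 plus 2 source currents (V1, V2)
L1: Y=0.000-0.001856j on G[1,6]
R1: Y=0.001176+0.000j on G[1,4]
R2: Y=0.01553+0.000j on G[2,5]
R3: Y=0.01866+0.000j on G[0,2]
I1: z[4]−=0.00314, z[5]+=0.00314
R4: Y=0.01183+0.000j on G[0,3]
L2: Y=0.000-0.001997j on G[4,6]
R5: Y=0.2000+0.000j on G[0,5]
R6: Y=0.04132+0.000j on G[6,0]
V1: row V5−V0=9.81, i_V1 at 5,0
V2: row V3−V2=42.1, i_V2 at 3,2
solve → V1=0.3234-0.4884j, V2=-7.516+0.000j, V3=34.58+0.000j, V4=-0.4471-1.118j, V5=9.810+0.000j, V6=-0.07599+0.000j
aux → i_V1=-2.228+0.000j, i_V2=-0.4093+0.000j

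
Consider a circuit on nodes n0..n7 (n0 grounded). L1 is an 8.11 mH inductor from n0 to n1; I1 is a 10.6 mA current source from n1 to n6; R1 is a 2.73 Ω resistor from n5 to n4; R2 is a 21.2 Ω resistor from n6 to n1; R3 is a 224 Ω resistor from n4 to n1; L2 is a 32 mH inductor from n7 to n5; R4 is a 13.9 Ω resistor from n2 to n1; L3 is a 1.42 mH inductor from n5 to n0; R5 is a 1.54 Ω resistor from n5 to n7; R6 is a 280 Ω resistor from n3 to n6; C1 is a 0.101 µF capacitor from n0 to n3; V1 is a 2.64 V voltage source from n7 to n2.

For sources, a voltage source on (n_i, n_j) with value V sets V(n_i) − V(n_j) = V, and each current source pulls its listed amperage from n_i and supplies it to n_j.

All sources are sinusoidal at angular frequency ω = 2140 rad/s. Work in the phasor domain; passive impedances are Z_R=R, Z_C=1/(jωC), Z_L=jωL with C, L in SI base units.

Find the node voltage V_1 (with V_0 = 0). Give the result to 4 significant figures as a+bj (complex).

MNA unknowns: 7 node voltages V₁..V_7 plus 1 source current (V1)
L1: Y=0.000-0.05762j on G[0,1]
I1: z[1]−=0.0106, z[6]+=0.0106
R1: Y=0.3663+0.000j on G[5,4]
R2: Y=0.04717+0.000j on G[6,1]
R3: Y=0.004464+0.000j on G[4,1]
L2: Y=0.000-0.01460j on G[7,5]
R4: Y=0.07194+0.000j on G[2,1]
L3: Y=0.000-0.3291j on G[5,0]
R5: Y=0.6494+0.000j on G[5,7]
R6: Y=0.003571+0.000j on G[3,6]
C1: Y=0.000+0.0002161j on G[0,3]
V1: row V7−V2=2.64, i_V1 at 7,2
solve → V1=-1.403-0.9898j, V2=-2.294+0.05881j, V3=-1.237-0.9092j, V4=0.2250+0.1587j, V5=0.2448+0.1727j, V6=-1.182-0.9841j, V7=0.3461+0.05881j
aux → i_V1=-0.06410+0.07544j

-1.403-0.9898j V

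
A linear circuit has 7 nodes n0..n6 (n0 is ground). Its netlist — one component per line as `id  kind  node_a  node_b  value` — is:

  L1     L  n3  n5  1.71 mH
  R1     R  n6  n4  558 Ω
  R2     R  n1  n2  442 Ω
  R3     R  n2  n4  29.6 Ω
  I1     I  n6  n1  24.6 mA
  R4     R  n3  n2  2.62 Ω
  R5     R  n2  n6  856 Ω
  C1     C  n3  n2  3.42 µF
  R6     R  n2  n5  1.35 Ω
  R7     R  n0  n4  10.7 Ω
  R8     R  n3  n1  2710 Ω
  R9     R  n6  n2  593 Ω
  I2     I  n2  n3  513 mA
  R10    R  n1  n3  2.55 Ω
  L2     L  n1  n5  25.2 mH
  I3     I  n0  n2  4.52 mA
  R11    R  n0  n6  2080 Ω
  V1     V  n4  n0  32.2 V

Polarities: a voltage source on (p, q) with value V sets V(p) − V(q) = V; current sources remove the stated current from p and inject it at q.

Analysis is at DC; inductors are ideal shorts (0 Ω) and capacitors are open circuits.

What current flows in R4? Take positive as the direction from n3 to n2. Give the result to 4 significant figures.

0.1824 A

Element admittances at DC:
  L1: short n3↔n5 (DC inductor)
  Y(R1) = 0.001792 S between n6,n4
  Y(R2) = 0.002262 S between n1,n2
  Y(R3) = 0.03378 S between n2,n4
  I1: injects 0.0246 A into n1 (from n6)
  Y(R4) = 0.3817 S between n3,n2
  Y(R5) = 0.001168 S between n2,n6
  Y(C1) = 0.000 S between n3,n2
  Y(R6) = 0.7407 S between n2,n5
  Y(R7) = 0.09346 S between n0,n4
  Y(R8) = 0.0003690 S between n3,n1
  Y(R9) = 0.001686 S between n6,n2
  I2: injects 0.513 A into n3 (from n2)
  Y(R10) = 0.3922 S between n1,n3
  L2: short n1↔n5 (DC inductor)
  I3: injects 0.00452 A into n2 (from n0)
  Y(R11) = 0.0004808 S between n0,n6
  V1: constraint V(n4)−V(n0) = 32.2
Assemble and solve the 9×9 MNA system:
  V(n1)=32.87  V(n2)=32.39  V(n3)=32.87  V(n4)=32.20  V(n5)=32.87  V(n6)=24.49
  i(L1)=0.3306  i(L2)=0.02352  i(V1)=-3.017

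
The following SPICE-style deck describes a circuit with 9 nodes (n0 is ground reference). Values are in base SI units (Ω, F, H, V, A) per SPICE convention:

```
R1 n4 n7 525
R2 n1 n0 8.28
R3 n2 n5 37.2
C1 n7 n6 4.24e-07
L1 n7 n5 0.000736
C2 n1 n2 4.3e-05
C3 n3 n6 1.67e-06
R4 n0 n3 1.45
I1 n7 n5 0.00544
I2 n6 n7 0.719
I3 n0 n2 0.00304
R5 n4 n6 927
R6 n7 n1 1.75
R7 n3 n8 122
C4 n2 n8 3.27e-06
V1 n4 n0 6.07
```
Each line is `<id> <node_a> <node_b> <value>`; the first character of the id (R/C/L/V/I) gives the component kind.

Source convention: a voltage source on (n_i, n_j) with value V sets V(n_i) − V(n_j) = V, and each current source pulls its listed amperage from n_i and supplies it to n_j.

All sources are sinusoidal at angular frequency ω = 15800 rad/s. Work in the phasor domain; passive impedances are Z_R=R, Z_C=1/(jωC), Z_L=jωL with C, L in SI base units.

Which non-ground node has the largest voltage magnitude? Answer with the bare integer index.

MNA unknowns: 8 node voltages V₁..V_8 plus 1 source current (V1)
R1: Y=0.001905+0.000j on G[4,7]
R2: Y=0.1208+0.000j on G[1,0]
R3: Y=0.02688+0.000j on G[2,5]
C1: Y=0.000+0.006699j on G[7,6]
L1: Y=0.000-0.08599j on G[7,5]
C2: Y=0.000+0.6794j on G[1,2]
C3: Y=0.000+0.02639j on G[3,6]
R4: Y=0.6897+0.000j on G[0,3]
I1: z[7]−=0.00544, z[5]+=0.00544
I2: z[6]−=0.719, z[7]+=0.719
I3: z[0]−=0.00304, z[2]+=0.00304
R5: Y=0.001079+0.000j on G[4,6]
R6: Y=0.5714+0.000j on G[7,1]
R7: Y=0.008197+0.000j on G[3,8]
C4: Y=0.000+0.05167j on G[2,8]
V1: row V4−V0=6.07, i_V1 at 4,0
solve → V1=4.431-0.3367j, V2=4.414-0.3148j, V3=-0.7598+0.02644j, V4=6.070+0.000j, V5=5.303-0.6024j, V6=-0.2140+21.47j, V7=5.393-0.3876j, V8=4.339+0.4942j
aux → i_V1=-0.008068+0.02242j

6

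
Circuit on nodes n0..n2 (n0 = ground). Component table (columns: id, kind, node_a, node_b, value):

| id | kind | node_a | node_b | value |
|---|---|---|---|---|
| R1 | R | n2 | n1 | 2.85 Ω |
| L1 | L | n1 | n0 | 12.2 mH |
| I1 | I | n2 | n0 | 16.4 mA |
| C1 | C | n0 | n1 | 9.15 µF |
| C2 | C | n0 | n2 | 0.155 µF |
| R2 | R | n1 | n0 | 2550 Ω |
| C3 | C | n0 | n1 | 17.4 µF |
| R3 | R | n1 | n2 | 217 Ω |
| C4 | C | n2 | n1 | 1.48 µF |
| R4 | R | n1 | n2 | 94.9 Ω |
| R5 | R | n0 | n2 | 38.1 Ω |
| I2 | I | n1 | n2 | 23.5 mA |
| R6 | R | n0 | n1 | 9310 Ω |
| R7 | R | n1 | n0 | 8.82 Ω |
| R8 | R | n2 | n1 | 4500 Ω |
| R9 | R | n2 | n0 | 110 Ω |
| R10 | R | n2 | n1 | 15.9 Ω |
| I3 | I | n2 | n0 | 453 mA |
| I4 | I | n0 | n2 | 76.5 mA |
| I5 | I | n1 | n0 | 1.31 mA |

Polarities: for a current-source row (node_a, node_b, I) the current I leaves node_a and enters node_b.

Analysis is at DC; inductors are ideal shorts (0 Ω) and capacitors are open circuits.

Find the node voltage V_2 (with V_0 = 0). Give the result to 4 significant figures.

-0.7953 V

Apply KCL at each of the 2 non-ground nodes and solve the resulting linear system.
Node n1: branches {R1, L1, C1, R2, C3, R3, C4, R4, I2, R6, R7, R8, R10, I5} → V_1 = 0.000
Node n2: branches {R1, I1, C2, R3, C4, R4, R5, I2, R8, R9, R10, I3, I4} → V_2 = -0.7953
Source currents: i(L1)=-0.3661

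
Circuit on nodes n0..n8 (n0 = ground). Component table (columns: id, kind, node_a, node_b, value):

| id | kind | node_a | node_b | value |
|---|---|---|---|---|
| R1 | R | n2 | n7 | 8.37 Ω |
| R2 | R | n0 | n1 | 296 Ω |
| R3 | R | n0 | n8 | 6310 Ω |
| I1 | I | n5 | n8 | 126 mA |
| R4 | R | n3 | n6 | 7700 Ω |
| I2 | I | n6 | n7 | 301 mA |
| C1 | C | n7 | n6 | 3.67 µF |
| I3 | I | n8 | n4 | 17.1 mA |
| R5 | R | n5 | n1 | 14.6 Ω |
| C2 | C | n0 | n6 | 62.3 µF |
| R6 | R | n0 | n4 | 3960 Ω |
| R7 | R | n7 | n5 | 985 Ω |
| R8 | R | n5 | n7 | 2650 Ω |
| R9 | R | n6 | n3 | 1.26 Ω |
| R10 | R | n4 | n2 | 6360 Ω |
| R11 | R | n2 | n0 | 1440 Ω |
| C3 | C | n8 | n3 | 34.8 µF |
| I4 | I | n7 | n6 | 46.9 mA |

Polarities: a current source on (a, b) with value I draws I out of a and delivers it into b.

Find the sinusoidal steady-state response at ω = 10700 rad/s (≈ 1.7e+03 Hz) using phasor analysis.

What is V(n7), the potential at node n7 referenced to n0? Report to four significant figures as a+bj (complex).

0.2737-5.771j V

Element admittances at ω=10700 rad/s:
  Y(R1) = 0.1195+0.000j S between n2,n7
  Y(R2) = 0.003378+0.000j S between n0,n1
  Y(R3) = 0.0001585+0.000j S between n0,n8
  I1: injects 0.126 A into n8 (from n5)
  Y(R4) = 0.0001299+0.000j S between n3,n6
  I2: injects 0.301 A into n7 (from n6)
  Y(C1) = 0.000+0.03927j S between n7,n6
  I3: injects 0.0171 A into n4 (from n8)
  Y(R5) = 0.06849+0.000j S between n5,n1
  Y(C2) = 0.000+0.6666j S between n0,n6
  Y(R6) = 0.0002525+0.000j S between n0,n4
  Y(R7) = 0.001015+0.000j S between n7,n5
  Y(R8) = 0.0003774+0.000j S between n5,n7
  Y(R9) = 0.7937+0.000j S between n6,n3
  Y(R10) = 0.0001572+0.000j S between n4,n2
  Y(R11) = 0.0006944+0.000j S between n2,n0
  Y(C3) = 0.000+0.3724j S between n8,n3
  I4: injects 0.0469 A into n6 (from n7)
Assemble and solve the 8×8 MNA system:
  V(n1)=-25.96-1.661j  V(n2)=0.3265-5.733j  V(n3)=0.1525-0.1152j  V(n4)=41.86-2.200j  V(n5)=-27.24-1.742j  V(n6)=0.01532-0.1153j  V(n7)=0.2737-5.771j  V(n8)=0.1527-0.4076j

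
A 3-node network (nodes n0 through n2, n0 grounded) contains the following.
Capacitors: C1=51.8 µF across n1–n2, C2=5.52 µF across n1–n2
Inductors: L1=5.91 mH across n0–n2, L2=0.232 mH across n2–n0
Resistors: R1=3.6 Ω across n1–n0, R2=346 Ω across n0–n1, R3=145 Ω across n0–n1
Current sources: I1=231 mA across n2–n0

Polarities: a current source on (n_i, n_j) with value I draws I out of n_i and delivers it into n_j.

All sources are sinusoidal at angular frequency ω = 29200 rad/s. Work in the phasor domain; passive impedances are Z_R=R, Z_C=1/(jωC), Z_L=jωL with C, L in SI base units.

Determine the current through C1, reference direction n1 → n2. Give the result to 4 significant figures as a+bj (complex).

0.1709+0.1004j A

MNA unknowns: 2 node voltages V₁..V_2
C1: Y=0.000+1.513j on G[1,2]
L1: Y=0.000-0.005795j on G[0,2]
C2: Y=0.000+0.1612j on G[1,2]
R1: Y=0.2778+0.000j on G[1,0]
L2: Y=0.000-0.1476j on G[2,0]
R2: Y=0.002890+0.000j on G[0,1]
R3: Y=0.006897+0.000j on G[0,1]
I1: z[2]−=0.231, z[0]+=0.231
solve → V1=-0.6575-0.3862j, V2=-0.7239-0.2732j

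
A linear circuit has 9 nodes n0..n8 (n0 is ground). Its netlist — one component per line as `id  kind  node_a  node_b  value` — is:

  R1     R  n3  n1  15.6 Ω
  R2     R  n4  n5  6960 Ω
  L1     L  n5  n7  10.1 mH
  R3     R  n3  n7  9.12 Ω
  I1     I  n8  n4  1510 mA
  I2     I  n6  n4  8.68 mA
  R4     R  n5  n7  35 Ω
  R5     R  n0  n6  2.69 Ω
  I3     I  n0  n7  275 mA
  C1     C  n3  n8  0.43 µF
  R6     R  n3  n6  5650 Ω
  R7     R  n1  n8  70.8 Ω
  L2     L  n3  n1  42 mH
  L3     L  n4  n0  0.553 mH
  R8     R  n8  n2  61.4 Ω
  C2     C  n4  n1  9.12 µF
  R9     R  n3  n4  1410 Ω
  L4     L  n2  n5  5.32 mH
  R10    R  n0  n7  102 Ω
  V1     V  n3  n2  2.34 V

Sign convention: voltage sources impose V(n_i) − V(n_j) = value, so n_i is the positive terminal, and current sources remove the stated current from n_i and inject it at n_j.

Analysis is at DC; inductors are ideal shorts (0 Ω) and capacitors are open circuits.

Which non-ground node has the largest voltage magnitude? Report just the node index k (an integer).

8

Element admittances at DC:
  Y(R1) = 0.06410 S between n3,n1
  Y(R2) = 0.0001437 S between n4,n5
  L1: short n5↔n7 (DC inductor)
  Y(R3) = 0.1096 S between n3,n7
  I1: injects 1.51 A into n4 (from n8)
  I2: injects 0.00868 A into n4 (from n6)
  Y(R4) = 0.02857 S between n5,n7
  Y(R5) = 0.3717 S between n0,n6
  I3: injects 0.275 A into n7 (from n0)
  Y(C1) = 0.000 S between n3,n8
  Y(R6) = 0.0001770 S between n3,n6
  Y(R7) = 0.01412 S between n1,n8
  L2: short n3↔n1 (DC inductor)
  L3: short n4↔n0 (DC inductor)
  Y(R8) = 0.01629 S between n8,n2
  Y(C2) = 0.000 S between n4,n1
  Y(R9) = 0.0007092 S between n3,n4
  L4: short n2↔n5 (DC inductor)
  Y(R10) = 0.009804 S between n0,n7
  V1: constraint V(n3)−V(n2) = 2.34
Assemble and solve the 13×13 MNA system:
  V(n1)=-111.8  V(n2)=-114.2  V(n3)=-111.8  V(n4)=0.000  V(n5)=-114.2  V(n6)=-0.07656  V(n7)=-114.2  V(n8)=-162.8
  i(L1)=-1.651  i(L2)=0.7190  i(L3)=1.423  i(L4)=-1.667  i(V1)=-0.8765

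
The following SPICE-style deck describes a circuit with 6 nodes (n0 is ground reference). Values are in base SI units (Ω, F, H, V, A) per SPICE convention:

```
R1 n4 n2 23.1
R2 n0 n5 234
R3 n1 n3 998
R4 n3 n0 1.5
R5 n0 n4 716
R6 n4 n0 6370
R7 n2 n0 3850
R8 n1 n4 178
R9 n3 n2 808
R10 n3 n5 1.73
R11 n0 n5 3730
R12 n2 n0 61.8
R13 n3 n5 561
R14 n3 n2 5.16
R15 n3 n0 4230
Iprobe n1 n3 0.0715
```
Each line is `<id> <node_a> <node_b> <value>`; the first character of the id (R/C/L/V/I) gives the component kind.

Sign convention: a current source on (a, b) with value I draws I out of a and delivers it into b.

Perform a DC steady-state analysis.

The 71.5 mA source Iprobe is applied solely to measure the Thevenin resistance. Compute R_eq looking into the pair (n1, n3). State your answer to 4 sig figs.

Apply KCL at each of the 5 non-ground nodes and solve the resulting linear system.
Node n1: branches {R3, R8, Iprobe} → V_1 = -12.13
Node n2: branches {R1, R7, R9, R12, R14} → V_2 = -0.2598
Node n3: branches {R3, R4, R9, R10, R13, R14, R15, Iprobe} → V_3 = 0.01000
Node n4: branches {R1, R5, R6, R8} → V_4 = -1.574
Node n5: branches {R2, R10, R11, R13} → V_5 = 0.009925

R_eq = 169.9 Ω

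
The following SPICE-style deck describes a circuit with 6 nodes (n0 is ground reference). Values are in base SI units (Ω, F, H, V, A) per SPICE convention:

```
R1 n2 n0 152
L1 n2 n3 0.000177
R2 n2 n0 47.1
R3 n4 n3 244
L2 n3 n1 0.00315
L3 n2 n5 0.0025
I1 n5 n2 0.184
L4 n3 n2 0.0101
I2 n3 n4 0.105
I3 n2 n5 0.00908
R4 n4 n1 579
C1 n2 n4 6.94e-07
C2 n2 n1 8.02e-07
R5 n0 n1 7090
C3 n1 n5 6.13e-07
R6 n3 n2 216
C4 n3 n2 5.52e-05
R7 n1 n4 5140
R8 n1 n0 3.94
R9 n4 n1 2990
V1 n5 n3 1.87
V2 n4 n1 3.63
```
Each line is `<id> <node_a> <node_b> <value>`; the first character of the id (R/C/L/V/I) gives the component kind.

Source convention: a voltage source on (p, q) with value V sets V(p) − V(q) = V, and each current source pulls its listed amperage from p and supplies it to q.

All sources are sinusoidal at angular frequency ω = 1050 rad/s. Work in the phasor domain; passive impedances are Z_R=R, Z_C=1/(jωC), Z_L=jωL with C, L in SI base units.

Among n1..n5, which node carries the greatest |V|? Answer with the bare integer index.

MNA unknowns: 5 node voltages V₁..V_5 plus 2 source currents (V1, V2)
R1: Y=0.006579+0.000j on G[2,0]
L1: Y=0.000-5.381j on G[2,3]
R2: Y=0.02123+0.000j on G[2,0]
R3: Y=0.004098+0.000j on G[4,3]
L2: Y=0.000-0.3023j on G[3,1]
L3: Y=0.000-0.3810j on G[2,5]
I1: z[5]−=0.184, z[2]+=0.184
L4: Y=0.000-0.09430j on G[3,2]
I2: z[3]−=0.105, z[4]+=0.105
I3: z[2]−=0.00908, z[5]+=0.00908
R4: Y=0.001727+0.000j on G[4,1]
C1: Y=0.000+0.0007287j on G[2,4]
C2: Y=0.000+0.0008421j on G[2,1]
R5: Y=0.0001410+0.000j on G[0,1]
C3: Y=0.000+0.0006436j on G[1,5]
R6: Y=0.004630+0.000j on G[3,2]
C4: Y=0.000+0.05796j on G[3,2]
R7: Y=0.0001946+0.000j on G[1,4]
R8: Y=0.2538+0.000j on G[1,0]
R9: Y=0.0003344+0.000j on G[4,1]
V1: row V5−V3=1.87, i_V1 at 5,3
V2: row V4−V1=3.63, i_V2 at 4,1
solve → V1=-0.008855+0.02740j, V2=0.08086-0.2502j, V3=-0.04040-0.2798j, V4=3.621+0.02740j, V5=1.830-0.2798j
aux → i_V1=-0.1638+0.6650j, i_V2=0.08201-0.003839j

4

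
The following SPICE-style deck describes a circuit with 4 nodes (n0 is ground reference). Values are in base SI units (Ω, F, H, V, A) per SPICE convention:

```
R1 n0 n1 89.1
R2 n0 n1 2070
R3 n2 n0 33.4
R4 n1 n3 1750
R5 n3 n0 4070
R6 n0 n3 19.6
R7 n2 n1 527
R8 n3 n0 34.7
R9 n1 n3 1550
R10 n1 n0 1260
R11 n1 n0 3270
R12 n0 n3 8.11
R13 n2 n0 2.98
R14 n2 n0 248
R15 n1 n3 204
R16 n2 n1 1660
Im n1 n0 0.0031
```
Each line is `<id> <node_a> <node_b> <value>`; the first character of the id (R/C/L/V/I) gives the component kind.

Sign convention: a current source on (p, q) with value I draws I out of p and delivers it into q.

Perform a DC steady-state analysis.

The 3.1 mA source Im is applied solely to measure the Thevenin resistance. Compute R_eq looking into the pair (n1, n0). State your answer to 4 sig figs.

R_eq = 47.11 Ω

MNA unknowns: 3 node voltages V₁..V_3
R1: Y=0.01122 on G[0,1]
R2: Y=0.0004831 on G[0,1]
R3: Y=0.02994 on G[2,0]
R4: Y=0.0005714 on G[1,3]
R5: Y=0.0002457 on G[3,0]
R6: Y=0.05102 on G[0,3]
R7: Y=0.001898 on G[2,1]
R8: Y=0.02882 on G[3,0]
R9: Y=0.0006452 on G[1,3]
R10: Y=0.0007937 on G[1,0]
R11: Y=0.0003058 on G[1,0]
R12: Y=0.1233 on G[0,3]
R13: Y=0.3356 on G[2,0]
R14: Y=0.004032 on G[2,0]
R15: Y=0.004902 on G[1,3]
R16: Y=0.0006024 on G[2,1]
Im: z[1]−=0.0031, z[0]+=0.0031
solve → V1=-0.1460, V2=-0.0009812, V3=-0.004265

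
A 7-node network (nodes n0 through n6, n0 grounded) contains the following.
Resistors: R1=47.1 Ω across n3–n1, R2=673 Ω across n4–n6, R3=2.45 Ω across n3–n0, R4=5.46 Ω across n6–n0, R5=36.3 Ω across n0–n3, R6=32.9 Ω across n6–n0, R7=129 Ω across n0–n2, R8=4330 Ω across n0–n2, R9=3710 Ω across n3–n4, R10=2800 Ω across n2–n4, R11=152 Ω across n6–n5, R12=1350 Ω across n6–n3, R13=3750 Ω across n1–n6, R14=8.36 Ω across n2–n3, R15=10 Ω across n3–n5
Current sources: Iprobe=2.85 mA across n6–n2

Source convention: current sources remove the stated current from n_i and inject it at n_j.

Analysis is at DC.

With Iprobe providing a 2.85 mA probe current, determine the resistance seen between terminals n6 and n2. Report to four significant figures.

R_eq = 14.13 Ω

Apply KCL at each of the 6 non-ground nodes and solve the resulting linear system.
Node n1: branches {R1, R13} → V_1 = 0.005474
Node n2: branches {R7, R8, R10, R14, Iprobe} → V_2 = 0.02759
Node n3: branches {R1, R3, R5, R9, R12, R14, R15} → V_3 = 0.005702
Node n4: branches {R2, R9, R10} → V_4 = -0.003516
Node n5: branches {R11, R15} → V_5 = 0.004568
Node n6: branches {R2, R4, R6, R11, R12, R13, Iprobe} → V_6 = -0.01267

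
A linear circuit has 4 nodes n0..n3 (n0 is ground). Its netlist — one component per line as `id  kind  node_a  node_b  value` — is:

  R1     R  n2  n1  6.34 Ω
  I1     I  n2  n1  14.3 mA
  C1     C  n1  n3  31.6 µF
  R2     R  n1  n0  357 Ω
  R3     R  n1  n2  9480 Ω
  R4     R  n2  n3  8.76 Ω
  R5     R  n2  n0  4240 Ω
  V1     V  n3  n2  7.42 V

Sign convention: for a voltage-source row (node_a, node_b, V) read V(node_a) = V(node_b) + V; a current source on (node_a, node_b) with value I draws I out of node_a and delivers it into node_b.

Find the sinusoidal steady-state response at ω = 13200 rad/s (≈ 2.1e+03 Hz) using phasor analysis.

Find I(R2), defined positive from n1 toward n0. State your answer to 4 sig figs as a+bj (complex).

Apply KCL at each of the 3 non-ground nodes and solve the resulting linear system.
Node n1: branches {R1, I1, C1, R2, R3} → V_1 = 0.5048+0.1886j
Node n2: branches {R1, I1, R3, R4, R5, V1} → V_2 = -5.995-2.240j
Node n3: branches {C1, R4, V1} → V_3 = 1.425-2.240j
Source currents: i(V1)=-1.860-0.3838j

0.001414+0.0005283j A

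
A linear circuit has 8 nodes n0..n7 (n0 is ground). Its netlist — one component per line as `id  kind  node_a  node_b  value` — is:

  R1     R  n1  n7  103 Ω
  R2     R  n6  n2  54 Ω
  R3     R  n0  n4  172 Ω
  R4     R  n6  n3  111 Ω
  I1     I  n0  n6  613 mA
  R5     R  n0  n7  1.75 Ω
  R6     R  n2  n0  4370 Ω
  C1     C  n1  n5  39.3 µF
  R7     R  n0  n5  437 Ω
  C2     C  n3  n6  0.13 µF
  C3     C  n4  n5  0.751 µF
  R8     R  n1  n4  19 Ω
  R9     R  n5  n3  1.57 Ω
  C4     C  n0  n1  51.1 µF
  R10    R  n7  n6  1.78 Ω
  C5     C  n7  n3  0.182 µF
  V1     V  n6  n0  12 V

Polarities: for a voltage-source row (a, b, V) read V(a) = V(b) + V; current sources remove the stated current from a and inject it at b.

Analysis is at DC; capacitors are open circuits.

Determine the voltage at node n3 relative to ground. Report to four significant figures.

9.576 V

Apply KCL at each of the 7 non-ground nodes and solve the resulting linear system.
Node n1: branches {R1, C1, R8, C4} → V_1 = 3.853
Node n2: branches {R2, R6} → V_2 = 11.85
Node n3: branches {R4, C2, R9, C5} → V_3 = 9.576
Node n4: branches {R3, C3, R8} → V_4 = 3.470
Node n5: branches {C1, R7, C3, R9} → V_5 = 9.542
Node n6: branches {R2, R4, I1, C2, R10, V1} → V_6 = 12.00
Node n7: branches {R1, R5, R10, C5} → V_7 = 5.931
Source currents: i(V1)=-2.821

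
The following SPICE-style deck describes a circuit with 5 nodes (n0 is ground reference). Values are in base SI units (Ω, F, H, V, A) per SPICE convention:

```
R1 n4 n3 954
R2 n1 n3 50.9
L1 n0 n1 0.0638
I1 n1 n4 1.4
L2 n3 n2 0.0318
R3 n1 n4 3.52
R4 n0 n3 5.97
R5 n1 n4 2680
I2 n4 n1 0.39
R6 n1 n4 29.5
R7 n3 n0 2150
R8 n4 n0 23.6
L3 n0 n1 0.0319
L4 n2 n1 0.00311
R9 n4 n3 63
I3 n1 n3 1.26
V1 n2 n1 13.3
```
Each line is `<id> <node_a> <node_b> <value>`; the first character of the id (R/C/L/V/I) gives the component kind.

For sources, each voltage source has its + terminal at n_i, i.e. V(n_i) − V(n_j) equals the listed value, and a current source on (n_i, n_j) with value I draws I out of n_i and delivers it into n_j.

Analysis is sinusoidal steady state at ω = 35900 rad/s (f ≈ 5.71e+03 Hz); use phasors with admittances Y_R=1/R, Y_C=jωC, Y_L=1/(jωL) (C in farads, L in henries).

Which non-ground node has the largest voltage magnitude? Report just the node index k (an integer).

1

Element admittances at ω=35900 rad/s:
  Y(R1) = 0.001048+0.000j S between n4,n3
  Y(R2) = 0.01965+0.000j S between n1,n3
  Y(L1) = 0.000-0.0004366j S between n0,n1
  I1: injects 1.4 A into n4 (from n1)
  Y(L2) = 0.000-0.0008759j S between n3,n2
  Y(R3) = 0.2841+0.000j S between n1,n4
  Y(R4) = 0.1675+0.000j S between n0,n3
  Y(R5) = 0.0003731+0.000j S between n1,n4
  I2: injects 0.39 A into n1 (from n4)
  Y(R6) = 0.03390+0.000j S between n1,n4
  Y(R7) = 0.0004651+0.000j S between n3,n0
  Y(R8) = 0.04237+0.000j S between n4,n0
  Y(L3) = 0.000-0.0008732j S between n0,n1
  Y(L4) = 0.000-0.008957j S between n2,n1
  Y(R9) = 0.01587+0.000j S between n4,n3
  I3: injects 1.26 A into n3 (from n1)
  V1: constraint V(n2)−V(n1) = 13.3
Assemble and solve the 5×5 MNA system:
  V(n1)=-18.76-0.4838j  V(n2)=-5.460-0.4838j  V(n3)=3.281-0.04293j  V(n4)=-12.99-0.4097j
  i(V1)=0.0003861+0.1115j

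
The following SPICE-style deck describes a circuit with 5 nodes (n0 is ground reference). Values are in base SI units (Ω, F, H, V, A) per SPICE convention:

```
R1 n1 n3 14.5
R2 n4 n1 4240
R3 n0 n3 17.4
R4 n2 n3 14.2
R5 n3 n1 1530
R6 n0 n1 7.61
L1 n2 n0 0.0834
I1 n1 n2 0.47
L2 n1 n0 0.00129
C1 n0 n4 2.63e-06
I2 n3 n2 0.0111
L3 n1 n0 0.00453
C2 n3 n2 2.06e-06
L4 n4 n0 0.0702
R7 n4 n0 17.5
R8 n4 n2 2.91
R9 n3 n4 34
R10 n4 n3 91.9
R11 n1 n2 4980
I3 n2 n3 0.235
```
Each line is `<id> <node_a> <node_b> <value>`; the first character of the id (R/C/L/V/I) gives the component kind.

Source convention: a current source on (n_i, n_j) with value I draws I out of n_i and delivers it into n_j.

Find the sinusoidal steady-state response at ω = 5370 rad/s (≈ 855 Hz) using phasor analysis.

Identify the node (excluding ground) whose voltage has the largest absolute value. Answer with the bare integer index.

MNA unknowns: 4 node voltages V₁..V_4
R1: Y=0.06897+0.000j on G[1,3]
R2: Y=0.0002358+0.000j on G[4,1]
R3: Y=0.05747+0.000j on G[0,3]
R4: Y=0.07042+0.000j on G[2,3]
R5: Y=0.0006536+0.000j on G[3,1]
R6: Y=0.1314+0.000j on G[0,1]
L1: Y=0.000-0.002233j on G[2,0]
I1: z[1]−=0.47, z[2]+=0.47
L2: Y=0.000-0.1444j on G[1,0]
C1: Y=0.000+0.01412j on G[0,4]
I2: z[3]−=0.0111, z[2]+=0.0111
L3: Y=0.000-0.04111j on G[1,0]
C2: Y=0.000+0.01106j on G[3,2]
L4: Y=0.000-0.002653j on G[4,0]
R7: Y=0.05714+0.000j on G[4,0]
R8: Y=0.3436+0.000j on G[4,2]
R9: Y=0.02941+0.000j on G[3,4]
R10: Y=0.01088+0.000j on G[4,3]
R11: Y=0.0002008+0.000j on G[1,2]
I3: z[2]−=0.235, z[3]+=0.235
solve → V1=-0.7977-0.8888j, V2=3.077-0.4969j, V3=2.057-0.4437j, V4=2.570-0.4947j

2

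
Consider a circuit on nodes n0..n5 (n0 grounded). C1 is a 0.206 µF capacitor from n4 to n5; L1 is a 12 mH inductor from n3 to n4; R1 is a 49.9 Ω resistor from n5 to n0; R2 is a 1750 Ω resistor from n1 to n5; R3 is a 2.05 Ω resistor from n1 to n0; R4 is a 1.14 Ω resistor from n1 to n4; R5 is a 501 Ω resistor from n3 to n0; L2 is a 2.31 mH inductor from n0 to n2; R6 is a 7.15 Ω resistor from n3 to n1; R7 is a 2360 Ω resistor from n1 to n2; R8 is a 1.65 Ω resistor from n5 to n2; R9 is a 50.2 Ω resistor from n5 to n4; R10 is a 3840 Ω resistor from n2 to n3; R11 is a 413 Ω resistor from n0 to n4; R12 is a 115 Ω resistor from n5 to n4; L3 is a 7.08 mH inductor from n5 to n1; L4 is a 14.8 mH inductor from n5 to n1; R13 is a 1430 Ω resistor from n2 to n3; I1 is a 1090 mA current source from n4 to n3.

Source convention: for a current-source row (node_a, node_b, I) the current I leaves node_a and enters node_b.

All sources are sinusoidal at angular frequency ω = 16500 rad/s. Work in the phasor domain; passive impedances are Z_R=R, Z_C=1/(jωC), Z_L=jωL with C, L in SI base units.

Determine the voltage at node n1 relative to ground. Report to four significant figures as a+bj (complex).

0.004805-0.003319j V

MNA unknowns: 5 node voltages V₁..V_5
C1: Y=0.000+0.003399j on G[4,5]
L1: Y=0.000-0.005051j on G[3,4]
R1: Y=0.02004+0.000j on G[5,0]
R2: Y=0.0005714+0.000j on G[1,5]
R3: Y=0.4878+0.000j on G[1,0]
R4: Y=0.8772+0.000j on G[1,4]
R5: Y=0.001996+0.000j on G[3,0]
L2: Y=0.000-0.02624j on G[0,2]
R6: Y=0.1399+0.000j on G[3,1]
R7: Y=0.0004237+0.000j on G[1,2]
R8: Y=0.6061+0.000j on G[5,2]
R9: Y=0.01992+0.000j on G[5,4]
R10: Y=0.0002604+0.000j on G[2,3]
R11: Y=0.002421+0.000j on G[0,4]
R12: Y=0.008696+0.000j on G[5,4]
L3: Y=0.000-0.008560j on G[5,1]
L4: Y=0.000-0.004095j on G[5,1]
R13: Y=0.0006993+0.000j on G[2,3]
I1: z[4]−=1.09, z[3]+=1.09
solve → V1=0.004805-0.003319j, V2=-0.2818-0.3226j, V3=7.622+0.3066j, V4=-1.202-0.05875j, V5=-0.3085-0.3116j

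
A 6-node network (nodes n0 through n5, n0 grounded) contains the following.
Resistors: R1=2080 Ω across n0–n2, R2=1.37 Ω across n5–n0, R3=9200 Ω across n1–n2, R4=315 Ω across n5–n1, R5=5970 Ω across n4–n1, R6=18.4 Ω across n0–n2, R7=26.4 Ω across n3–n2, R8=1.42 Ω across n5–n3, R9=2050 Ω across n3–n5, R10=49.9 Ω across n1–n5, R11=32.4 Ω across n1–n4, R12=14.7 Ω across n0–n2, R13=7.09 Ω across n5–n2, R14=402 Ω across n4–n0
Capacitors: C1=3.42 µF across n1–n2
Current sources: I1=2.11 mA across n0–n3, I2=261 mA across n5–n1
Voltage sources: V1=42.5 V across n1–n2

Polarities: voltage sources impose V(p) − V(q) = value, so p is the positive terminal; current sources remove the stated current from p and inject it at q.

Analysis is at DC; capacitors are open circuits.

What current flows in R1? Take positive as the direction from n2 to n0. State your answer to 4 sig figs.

-0.001136 A

Element admittances at DC:
  Y(R1) = 0.0004808 S between n0,n2
  Y(R2) = 0.7299 S between n5,n0
  Y(R3) = 0.0001087 S between n1,n2
  Y(R4) = 0.003175 S between n5,n1
  Y(C1) = 0.000 S between n1,n2
  Y(R5) = 0.0001675 S between n4,n1
  Y(R6) = 0.05435 S between n0,n2
  Y(R7) = 0.03788 S between n3,n2
  Y(R8) = 0.7042 S between n5,n3
  I1: injects 0.00211 A into n3 (from n0)
  Y(R9) = 0.0004878 S between n3,n5
  Y(R10) = 0.02004 S between n1,n5
  Y(R11) = 0.03086 S between n1,n4
  I2: injects 0.261 A into n1 (from n5)
  Y(R12) = 0.06803 S between n0,n2
  Y(R13) = 0.1410 S between n5,n2
  Y(R14) = 0.002488 S between n4,n0
  V1: constraint V(n1)−V(n2) = 42.5
Assemble and solve the 6×6 MNA system:
  V(n1)=40.14  V(n2)=-2.362  V(n3)=0.1422  V(n4)=37.16  V(n5)=0.2738
  i(V1)=-0.7615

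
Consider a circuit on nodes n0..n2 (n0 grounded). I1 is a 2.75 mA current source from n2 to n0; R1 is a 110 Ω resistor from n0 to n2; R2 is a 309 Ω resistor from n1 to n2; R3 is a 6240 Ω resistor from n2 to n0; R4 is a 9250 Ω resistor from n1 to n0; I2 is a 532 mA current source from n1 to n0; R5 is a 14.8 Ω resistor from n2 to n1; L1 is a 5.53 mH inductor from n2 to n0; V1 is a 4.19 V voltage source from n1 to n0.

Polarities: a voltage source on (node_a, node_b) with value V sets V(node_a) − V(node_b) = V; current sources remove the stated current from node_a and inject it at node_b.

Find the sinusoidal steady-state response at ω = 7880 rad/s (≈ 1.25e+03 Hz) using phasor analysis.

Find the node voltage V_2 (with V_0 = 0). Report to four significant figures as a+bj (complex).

3.393+0.9725j V

Element admittances at ω=7880 rad/s:
  I1: injects 0.00275 A into n0 (from n2)
  Y(R1) = 0.009091+0.000j S between n0,n2
  Y(R2) = 0.003236+0.000j S between n1,n2
  Y(R3) = 0.0001603+0.000j S between n2,n0
  Y(R4) = 0.0001081+0.000j S between n1,n0
  I2: injects 0.532 A into n0 (from n1)
  Y(R5) = 0.06757+0.000j S between n2,n1
  Y(L1) = 0.000-0.02295j S between n2,n0
  V1: constraint V(n1)−V(n0) = 4.19
Assemble and solve the 3×3 MNA system:
  V(n1)=4.190+0.000j  V(n2)=3.393+0.9725j
  i(V1)=-0.5889+0.06886j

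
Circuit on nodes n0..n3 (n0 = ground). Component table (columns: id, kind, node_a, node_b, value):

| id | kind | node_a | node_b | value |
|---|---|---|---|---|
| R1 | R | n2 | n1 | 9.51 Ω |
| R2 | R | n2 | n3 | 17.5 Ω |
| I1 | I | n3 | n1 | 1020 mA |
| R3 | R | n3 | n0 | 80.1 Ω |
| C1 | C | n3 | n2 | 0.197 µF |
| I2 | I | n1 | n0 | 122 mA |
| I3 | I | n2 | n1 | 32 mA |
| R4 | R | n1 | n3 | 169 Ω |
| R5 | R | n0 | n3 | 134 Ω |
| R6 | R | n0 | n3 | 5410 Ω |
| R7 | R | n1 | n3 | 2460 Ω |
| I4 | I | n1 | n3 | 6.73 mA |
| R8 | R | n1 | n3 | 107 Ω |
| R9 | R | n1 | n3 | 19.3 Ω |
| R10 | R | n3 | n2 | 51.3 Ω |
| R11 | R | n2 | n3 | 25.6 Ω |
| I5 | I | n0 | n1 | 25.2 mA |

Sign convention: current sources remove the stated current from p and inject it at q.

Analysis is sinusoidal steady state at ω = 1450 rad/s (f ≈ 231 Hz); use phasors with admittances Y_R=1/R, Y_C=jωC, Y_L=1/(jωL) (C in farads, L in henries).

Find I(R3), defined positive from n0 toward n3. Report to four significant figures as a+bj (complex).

0.06003+0.000j A

MNA unknowns: 3 node voltages V₁..V_3
R1: Y=0.1052+0.000j on G[2,1]
R2: Y=0.05714+0.000j on G[2,3]
I1: z[3]−=1.02, z[1]+=1.02
R3: Y=0.01248+0.000j on G[3,0]
C1: Y=0.000+0.0002857j on G[3,2]
I2: z[1]−=0.122, z[0]+=0.122
I3: z[2]−=0.032, z[1]+=0.032
R4: Y=0.005917+0.000j on G[1,3]
R5: Y=0.007463+0.000j on G[0,3]
R6: Y=0.0001848+0.000j on G[0,3]
R7: Y=0.0004065+0.000j on G[1,3]
I4: z[1]−=0.00673, z[3]+=0.00673
R8: Y=0.009346+0.000j on G[1,3]
R9: Y=0.05181+0.000j on G[1,3]
R10: Y=0.01949+0.000j on G[3,2]
R11: Y=0.03906+0.000j on G[2,3]
I5: z[0]−=0.0252, z[1]+=0.0252
solve → V1=2.806-0.003862j, V2=-1.328-0.006340j, V3=-4.808+0.000j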